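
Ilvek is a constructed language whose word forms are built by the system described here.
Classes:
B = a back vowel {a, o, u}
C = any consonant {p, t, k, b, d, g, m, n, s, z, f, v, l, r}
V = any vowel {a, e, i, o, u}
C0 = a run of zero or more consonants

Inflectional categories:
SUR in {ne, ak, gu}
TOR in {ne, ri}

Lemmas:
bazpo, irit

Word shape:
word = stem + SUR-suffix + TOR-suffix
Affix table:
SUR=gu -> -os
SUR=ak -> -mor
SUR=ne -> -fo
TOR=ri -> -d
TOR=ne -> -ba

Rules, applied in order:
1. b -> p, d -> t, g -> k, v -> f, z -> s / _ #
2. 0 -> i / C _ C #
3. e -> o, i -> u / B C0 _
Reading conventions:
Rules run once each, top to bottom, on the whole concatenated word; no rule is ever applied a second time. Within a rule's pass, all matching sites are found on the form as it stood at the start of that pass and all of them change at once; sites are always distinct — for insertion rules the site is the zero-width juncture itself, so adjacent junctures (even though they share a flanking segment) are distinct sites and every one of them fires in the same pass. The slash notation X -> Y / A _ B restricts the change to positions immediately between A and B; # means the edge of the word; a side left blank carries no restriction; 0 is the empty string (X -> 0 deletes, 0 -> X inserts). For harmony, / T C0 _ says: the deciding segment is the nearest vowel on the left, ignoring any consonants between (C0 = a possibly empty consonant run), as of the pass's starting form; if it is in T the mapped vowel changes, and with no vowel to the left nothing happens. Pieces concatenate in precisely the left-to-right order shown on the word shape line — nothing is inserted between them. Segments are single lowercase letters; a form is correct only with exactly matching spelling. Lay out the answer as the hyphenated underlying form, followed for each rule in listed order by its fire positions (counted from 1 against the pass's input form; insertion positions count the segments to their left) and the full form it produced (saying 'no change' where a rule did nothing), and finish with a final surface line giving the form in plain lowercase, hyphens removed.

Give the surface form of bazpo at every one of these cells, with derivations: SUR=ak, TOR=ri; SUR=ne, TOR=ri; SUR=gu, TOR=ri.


cell SUR=ak, TOR=ri:
underlying: bazpo-mor-d
1. b -> p, d -> t, g -> k, v -> f, z -> s / _ #: fires at position(s) 9: bazpomort
2. 0 -> i / C _ C #: inserts after position(s) 8: bazpomorit
3. e -> o, i -> u / B C0 _: fires at position(s) 9: bazpomorut
surface: bazpomorut

cell SUR=ne, TOR=ri:
underlying: bazpo-fo-d
1. b -> p, d -> t, g -> k, v -> f, z -> s / _ #: fires at position(s) 8: bazpofot
2. 0 -> i / C _ C #: no change
3. e -> o, i -> u / B C0 _: no change
surface: bazpofot

cell SUR=gu, TOR=ri:
underlying: bazpo-os-d
1. b -> p, d -> t, g -> k, v -> f, z -> s / _ #: fires at position(s) 8: bazpoost
2. 0 -> i / C _ C #: inserts after position(s) 7: bazpoosit
3. e -> o, i -> u / B C0 _: fires at position(s) 8: bazpoosut
surface: bazpoosut


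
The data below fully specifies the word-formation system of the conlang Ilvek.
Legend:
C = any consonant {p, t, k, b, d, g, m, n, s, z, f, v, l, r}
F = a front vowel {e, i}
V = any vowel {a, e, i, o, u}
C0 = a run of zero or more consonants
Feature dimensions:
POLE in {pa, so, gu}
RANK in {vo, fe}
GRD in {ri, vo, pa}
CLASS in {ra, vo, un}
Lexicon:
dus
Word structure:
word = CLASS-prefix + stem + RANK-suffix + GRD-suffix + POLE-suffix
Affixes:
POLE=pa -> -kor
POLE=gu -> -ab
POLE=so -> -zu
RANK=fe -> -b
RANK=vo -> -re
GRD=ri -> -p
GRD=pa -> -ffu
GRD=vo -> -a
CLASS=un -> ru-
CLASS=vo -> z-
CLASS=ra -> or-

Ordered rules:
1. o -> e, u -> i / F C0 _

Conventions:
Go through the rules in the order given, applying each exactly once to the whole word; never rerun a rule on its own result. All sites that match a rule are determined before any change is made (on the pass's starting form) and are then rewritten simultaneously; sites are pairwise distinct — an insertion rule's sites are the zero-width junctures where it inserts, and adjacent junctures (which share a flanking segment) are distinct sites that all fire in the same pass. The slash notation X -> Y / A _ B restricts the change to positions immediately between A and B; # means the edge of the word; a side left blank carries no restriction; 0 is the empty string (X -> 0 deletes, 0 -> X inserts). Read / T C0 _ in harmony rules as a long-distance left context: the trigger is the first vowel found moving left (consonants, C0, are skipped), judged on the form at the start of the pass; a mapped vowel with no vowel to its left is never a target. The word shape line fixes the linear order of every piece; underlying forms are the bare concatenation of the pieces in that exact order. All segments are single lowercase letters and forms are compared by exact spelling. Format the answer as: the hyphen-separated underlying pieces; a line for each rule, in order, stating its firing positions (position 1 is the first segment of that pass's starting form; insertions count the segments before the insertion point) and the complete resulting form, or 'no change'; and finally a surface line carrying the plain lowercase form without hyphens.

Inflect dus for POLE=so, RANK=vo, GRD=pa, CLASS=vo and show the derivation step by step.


underlying: z-dus-re-ffu-zu
1. o -> e, u -> i / F C0 _: fires at position(s) 9: zdusreffizu
surface: zdusreffizu


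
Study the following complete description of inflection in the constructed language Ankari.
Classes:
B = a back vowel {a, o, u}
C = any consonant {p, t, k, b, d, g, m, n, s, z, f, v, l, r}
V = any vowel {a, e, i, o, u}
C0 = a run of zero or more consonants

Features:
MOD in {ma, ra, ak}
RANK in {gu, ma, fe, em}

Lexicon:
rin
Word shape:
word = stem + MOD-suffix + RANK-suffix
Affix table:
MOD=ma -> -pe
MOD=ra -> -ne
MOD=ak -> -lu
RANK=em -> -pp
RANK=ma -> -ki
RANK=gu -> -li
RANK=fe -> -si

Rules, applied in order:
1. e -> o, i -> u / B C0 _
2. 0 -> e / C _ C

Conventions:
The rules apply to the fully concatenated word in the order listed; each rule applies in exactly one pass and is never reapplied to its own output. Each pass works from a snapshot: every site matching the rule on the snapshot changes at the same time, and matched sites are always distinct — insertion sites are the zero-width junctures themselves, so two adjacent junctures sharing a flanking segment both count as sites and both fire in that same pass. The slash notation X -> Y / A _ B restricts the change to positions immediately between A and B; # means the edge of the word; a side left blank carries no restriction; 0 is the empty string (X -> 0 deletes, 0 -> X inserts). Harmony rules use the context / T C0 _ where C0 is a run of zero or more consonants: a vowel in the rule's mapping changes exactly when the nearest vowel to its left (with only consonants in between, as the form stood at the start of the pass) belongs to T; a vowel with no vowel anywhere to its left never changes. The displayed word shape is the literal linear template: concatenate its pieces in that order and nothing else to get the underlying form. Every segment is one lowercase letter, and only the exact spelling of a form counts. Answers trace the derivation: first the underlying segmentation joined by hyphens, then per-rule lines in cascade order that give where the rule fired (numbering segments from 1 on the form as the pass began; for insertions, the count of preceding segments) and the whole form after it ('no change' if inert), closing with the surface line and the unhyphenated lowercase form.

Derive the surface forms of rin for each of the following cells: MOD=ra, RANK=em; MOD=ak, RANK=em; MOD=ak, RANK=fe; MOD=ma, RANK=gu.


cell MOD=ra, RANK=em:
underlying: rin-ne-pp
1. e -> o, i -> u / B C0 _: no change
2. 0 -> e / C _ C: inserts after position(s) 3, 6: rinenepep
surface: rinenepep

cell MOD=ak, RANK=em:
underlying: rin-lu-pp
1. e -> o, i -> u / B C0 _: no change
2. 0 -> e / C _ C: inserts after position(s) 3, 6: rinelupep
surface: rinelupep

cell MOD=ak, RANK=fe:
underlying: rin-lu-si
1. e -> o, i -> u / B C0 _: fires at position(s) 7: rinlusu
2. 0 -> e / C _ C: inserts after position(s) 3: rinelusu
surface: rinelusu

cell MOD=ma, RANK=gu:
underlying: rin-pe-li
1. e -> o, i -> u / B C0 _: no change
2. 0 -> e / C _ C: inserts after position(s) 3: rinepeli
surface: rinepeli


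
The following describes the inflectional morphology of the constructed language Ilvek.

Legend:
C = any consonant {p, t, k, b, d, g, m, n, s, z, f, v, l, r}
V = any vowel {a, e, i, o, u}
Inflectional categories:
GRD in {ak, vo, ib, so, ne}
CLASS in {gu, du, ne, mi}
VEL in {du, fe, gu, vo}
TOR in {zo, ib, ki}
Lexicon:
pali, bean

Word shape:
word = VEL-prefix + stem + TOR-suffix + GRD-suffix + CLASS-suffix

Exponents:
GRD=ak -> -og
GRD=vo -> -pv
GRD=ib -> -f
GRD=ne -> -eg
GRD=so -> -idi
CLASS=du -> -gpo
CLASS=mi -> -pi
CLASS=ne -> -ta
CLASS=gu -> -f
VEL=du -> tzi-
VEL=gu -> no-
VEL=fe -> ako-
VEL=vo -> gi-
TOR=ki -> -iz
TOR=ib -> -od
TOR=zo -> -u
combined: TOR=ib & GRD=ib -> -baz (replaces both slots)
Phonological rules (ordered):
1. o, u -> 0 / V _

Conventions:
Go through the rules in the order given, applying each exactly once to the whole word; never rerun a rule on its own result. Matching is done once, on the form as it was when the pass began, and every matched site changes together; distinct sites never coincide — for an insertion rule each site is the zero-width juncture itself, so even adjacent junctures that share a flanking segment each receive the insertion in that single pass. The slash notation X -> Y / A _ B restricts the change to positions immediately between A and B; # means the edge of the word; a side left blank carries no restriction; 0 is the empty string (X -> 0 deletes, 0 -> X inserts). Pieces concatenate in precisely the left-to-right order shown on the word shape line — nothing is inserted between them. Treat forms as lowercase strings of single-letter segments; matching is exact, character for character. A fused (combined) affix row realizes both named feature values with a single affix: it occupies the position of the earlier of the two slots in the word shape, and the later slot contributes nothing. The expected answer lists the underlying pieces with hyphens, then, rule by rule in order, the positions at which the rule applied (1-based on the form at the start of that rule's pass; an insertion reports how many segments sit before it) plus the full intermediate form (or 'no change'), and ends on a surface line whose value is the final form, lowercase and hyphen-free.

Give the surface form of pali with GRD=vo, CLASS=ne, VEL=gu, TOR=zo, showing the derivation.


underlying: no-pali-u-pv-ta
1. o, u -> 0 / V _: fires at position(s) 7: nopalipvta
surface: nopalipvta


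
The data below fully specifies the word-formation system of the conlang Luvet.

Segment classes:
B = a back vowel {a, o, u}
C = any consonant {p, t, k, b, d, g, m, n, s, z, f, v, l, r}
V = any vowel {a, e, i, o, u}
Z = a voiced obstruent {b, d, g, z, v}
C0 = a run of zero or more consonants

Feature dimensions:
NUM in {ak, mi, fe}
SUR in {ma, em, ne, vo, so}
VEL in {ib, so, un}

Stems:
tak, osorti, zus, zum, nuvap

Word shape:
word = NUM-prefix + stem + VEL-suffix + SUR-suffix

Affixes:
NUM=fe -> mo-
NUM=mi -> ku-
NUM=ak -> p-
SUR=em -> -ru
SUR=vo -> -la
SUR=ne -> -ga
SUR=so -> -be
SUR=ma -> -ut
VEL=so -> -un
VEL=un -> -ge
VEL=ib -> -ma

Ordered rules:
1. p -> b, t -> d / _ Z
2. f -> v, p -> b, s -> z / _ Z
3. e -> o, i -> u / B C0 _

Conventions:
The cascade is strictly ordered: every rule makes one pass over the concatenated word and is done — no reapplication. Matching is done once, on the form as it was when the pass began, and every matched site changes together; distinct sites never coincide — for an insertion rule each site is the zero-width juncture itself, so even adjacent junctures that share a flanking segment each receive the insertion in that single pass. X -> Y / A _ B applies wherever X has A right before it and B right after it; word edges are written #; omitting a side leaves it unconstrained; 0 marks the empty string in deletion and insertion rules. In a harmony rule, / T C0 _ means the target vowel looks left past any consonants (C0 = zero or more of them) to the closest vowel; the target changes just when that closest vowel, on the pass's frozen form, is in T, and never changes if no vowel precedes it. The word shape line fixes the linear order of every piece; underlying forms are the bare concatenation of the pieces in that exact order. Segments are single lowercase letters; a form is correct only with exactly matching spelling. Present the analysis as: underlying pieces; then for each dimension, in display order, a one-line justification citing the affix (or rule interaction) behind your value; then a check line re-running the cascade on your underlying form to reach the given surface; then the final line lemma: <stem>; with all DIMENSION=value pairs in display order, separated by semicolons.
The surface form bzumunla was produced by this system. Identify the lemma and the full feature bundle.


underlying: p-zum-un-la
NUM=ak - signalled by the affix p-
SUR=vo - signalled by the affix -la
VEL=so - signalled by the affix -un
check: pzumunla -> bzumunla -> bzumunla -> bzumunla
lemma: zum; NUM=ak; SUR=vo; VEL=so


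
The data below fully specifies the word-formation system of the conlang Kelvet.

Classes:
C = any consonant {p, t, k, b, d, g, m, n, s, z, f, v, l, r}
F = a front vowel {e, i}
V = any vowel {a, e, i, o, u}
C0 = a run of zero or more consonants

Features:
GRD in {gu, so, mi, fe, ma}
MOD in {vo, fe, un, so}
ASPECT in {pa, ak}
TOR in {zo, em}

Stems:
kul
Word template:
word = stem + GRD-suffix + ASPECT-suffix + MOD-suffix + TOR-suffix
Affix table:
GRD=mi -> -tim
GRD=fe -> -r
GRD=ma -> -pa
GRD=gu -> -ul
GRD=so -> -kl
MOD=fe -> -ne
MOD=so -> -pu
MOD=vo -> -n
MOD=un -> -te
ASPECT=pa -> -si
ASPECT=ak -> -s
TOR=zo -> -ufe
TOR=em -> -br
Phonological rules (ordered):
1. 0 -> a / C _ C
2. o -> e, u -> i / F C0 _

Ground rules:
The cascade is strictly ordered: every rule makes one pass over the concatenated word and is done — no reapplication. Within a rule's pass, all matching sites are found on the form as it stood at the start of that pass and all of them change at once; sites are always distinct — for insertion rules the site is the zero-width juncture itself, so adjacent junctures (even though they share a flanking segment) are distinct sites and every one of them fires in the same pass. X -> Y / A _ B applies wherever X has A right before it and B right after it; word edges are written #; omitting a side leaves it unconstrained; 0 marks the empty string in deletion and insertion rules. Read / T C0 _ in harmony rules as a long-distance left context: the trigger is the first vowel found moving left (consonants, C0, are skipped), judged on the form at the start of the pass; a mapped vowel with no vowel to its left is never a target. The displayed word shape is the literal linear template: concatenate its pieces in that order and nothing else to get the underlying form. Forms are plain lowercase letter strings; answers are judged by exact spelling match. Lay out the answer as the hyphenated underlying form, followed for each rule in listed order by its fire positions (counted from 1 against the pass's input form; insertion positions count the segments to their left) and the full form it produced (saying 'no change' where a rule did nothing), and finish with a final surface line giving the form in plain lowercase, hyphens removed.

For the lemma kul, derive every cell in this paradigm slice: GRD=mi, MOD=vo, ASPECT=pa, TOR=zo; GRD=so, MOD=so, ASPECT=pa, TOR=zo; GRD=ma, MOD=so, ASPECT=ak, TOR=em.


cell GRD=mi, MOD=vo, ASPECT=pa, TOR=zo:
underlying: kul-tim-si-n-ufe
1. 0 -> a / C _ C: inserts after position(s) 3, 6: kulatimasinufe
2. o -> e, u -> i / F C0 _: fires at position(s) 12: kulatimasinife
surface: kulatimasinife

cell GRD=so, MOD=so, ASPECT=pa, TOR=zo:
underlying: kul-kl-si-pu-ufe
1. 0 -> a / C _ C: inserts after position(s) 3, 4, 5: kulakalasipuufe
2. o -> e, u -> i / F C0 _: fires at position(s) 12: kulakalasipiufe
surface: kulakalasipiufe

cell GRD=ma, MOD=so, ASPECT=ak, TOR=em:
underlying: kul-pa-s-pu-br
1. 0 -> a / C _ C: inserts after position(s) 3, 6, 9: kulapasapubar
2. o -> e, u -> i / F C0 _: no change
surface: kulapasapubar


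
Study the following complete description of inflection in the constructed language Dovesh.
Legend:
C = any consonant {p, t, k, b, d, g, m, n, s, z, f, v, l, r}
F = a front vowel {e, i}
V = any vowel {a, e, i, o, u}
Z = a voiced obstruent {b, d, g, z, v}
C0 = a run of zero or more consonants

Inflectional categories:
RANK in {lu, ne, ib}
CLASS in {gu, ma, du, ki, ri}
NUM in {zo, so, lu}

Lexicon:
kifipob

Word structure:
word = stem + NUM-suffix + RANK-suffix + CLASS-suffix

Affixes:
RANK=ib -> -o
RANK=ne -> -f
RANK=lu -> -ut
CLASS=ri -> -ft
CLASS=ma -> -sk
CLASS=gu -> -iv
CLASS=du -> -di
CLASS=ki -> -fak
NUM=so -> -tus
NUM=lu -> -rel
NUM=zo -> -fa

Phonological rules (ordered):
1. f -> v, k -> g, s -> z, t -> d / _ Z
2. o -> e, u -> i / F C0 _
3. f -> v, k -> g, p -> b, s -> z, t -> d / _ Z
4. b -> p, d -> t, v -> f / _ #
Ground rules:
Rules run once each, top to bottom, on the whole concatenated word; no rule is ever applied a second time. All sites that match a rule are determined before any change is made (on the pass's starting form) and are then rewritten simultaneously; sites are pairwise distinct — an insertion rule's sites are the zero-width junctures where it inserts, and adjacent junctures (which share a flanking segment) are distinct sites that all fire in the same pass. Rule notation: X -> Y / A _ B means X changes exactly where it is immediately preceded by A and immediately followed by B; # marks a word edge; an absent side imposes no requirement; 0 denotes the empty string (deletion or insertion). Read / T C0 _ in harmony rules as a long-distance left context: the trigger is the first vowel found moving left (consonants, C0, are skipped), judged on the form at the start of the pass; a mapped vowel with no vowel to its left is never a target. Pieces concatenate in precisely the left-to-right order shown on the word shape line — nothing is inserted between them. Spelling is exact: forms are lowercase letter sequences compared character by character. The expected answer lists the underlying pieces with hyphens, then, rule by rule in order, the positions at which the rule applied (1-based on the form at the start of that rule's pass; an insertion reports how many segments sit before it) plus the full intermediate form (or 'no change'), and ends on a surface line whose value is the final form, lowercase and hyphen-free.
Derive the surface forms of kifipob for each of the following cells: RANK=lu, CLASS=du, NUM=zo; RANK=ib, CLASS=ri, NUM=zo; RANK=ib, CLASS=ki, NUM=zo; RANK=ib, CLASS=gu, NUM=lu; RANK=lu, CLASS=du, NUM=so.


cell RANK=lu, CLASS=du, NUM=zo:
underlying: kifipob-fa-ut-di
1. f -> v, k -> g, s -> z, t -> d / _ Z: fires at position(s) 11: kifipobfauddi
2. o -> e, u -> i / F C0 _: fires at position(s) 6: kifipebfauddi
3. f -> v, k -> g, p -> b, s -> z, t -> d / _ Z: no change
4. b -> p, d -> t, v -> f / _ #: no change
surface: kifipebfauddi

cell RANK=ib, CLASS=ri, NUM=zo:
underlying: kifipob-fa-o-ft
1. f -> v, k -> g, s -> z, t -> d / _ Z: no change
2. o -> e, u -> i / F C0 _: fires at position(s) 6: kifipebfaoft
3. f -> v, k -> g, p -> b, s -> z, t -> d / _ Z: no change
4. b -> p, d -> t, v -> f / _ #: no change
surface: kifipebfaoft

cell RANK=ib, CLASS=ki, NUM=zo:
underlying: kifipob-fa-o-fak
1. f -> v, k -> g, s -> z, t -> d / _ Z: no change
2. o -> e, u -> i / F C0 _: fires at position(s) 6: kifipebfaofak
3. f -> v, k -> g, p -> b, s -> z, t -> d / _ Z: no change
4. b -> p, d -> t, v -> f / _ #: no change
surface: kifipebfaofak

cell RANK=ib, CLASS=gu, NUM=lu:
underlying: kifipob-rel-o-iv
1. f -> v, k -> g, s -> z, t -> d / _ Z: no change
2. o -> e, u -> i / F C0 _: fires at position(s) 6, 11: kifipebreleiv
3. f -> v, k -> g, p -> b, s -> z, t -> d / _ Z: no change
4. b -> p, d -> t, v -> f / _ #: fires at position(s) 13: kifipebreleif
surface: kifipebreleif

cell RANK=lu, CLASS=du, NUM=so:
underlying: kifipob-tus-ut-di
1. f -> v, k -> g, s -> z, t -> d / _ Z: fires at position(s) 12: kifipobtusuddi
2. o -> e, u -> i / F C0 _: fires at position(s) 6: kifipebtusuddi
3. f -> v, k -> g, p -> b, s -> z, t -> d / _ Z: no change
4. b -> p, d -> t, v -> f / _ #: no change
surface: kifipebtusuddi


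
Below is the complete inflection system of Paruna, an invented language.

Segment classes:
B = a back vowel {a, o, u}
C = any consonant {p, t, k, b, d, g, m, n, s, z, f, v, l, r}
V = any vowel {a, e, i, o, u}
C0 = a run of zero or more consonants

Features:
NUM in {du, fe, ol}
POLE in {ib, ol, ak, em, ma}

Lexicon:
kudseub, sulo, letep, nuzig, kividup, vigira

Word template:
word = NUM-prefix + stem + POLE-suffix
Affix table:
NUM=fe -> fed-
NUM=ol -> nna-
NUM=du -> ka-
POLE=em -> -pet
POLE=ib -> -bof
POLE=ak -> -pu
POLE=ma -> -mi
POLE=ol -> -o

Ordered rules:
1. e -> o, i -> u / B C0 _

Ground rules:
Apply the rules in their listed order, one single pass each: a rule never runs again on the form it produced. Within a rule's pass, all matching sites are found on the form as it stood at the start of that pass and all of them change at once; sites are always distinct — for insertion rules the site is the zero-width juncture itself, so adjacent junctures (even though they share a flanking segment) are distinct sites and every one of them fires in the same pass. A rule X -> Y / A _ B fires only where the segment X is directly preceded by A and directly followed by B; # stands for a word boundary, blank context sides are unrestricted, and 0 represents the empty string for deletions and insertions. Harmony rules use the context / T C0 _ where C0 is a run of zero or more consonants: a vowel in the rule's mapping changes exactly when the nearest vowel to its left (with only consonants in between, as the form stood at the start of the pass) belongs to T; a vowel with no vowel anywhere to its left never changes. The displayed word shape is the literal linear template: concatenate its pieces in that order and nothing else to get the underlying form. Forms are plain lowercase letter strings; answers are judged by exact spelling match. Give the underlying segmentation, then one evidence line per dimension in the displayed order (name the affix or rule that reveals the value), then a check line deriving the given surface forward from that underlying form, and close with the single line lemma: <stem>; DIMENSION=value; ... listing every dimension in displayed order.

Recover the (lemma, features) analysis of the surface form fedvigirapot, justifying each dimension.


underlying: fed-vigira-pet
NUM=fe - signalled by the affix fed-
POLE=em - signalled by the affix -pet
check: fedvigirapet -> fedvigirapot
lemma: vigira; NUM=fe; POLE=em


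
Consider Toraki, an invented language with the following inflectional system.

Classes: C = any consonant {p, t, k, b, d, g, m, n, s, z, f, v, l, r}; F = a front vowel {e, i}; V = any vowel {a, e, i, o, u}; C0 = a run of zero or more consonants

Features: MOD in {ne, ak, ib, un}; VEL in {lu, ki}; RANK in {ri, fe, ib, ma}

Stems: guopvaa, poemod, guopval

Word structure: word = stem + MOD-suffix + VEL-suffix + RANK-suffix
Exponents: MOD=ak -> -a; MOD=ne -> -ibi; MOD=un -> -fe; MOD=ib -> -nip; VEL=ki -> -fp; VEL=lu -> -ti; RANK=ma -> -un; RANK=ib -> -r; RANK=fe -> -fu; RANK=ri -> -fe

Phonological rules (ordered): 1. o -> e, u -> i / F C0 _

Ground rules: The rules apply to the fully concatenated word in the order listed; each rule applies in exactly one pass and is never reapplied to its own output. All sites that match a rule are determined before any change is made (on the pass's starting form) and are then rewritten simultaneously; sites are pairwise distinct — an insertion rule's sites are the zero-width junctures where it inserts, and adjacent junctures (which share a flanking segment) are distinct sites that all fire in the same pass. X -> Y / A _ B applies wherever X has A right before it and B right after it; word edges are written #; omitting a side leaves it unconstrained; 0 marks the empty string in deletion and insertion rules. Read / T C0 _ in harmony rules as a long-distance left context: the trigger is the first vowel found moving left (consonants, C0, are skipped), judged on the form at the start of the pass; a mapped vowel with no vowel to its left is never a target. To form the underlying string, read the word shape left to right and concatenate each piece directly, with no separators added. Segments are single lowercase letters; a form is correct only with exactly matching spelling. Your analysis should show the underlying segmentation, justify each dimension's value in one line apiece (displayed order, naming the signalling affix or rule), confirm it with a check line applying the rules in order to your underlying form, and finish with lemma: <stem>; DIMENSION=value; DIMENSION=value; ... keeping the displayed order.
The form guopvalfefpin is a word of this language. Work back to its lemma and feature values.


underlying: guopval-fe-fp-un
MOD=un - signalled by the affix -fe
VEL=ki - signalled by the affix -fp
RANK=ma - signalled by the affix -un
check: guopvalfefpun -> guopvalfefpin
lemma: guopval; MOD=un; VEL=ki; RANK=ma


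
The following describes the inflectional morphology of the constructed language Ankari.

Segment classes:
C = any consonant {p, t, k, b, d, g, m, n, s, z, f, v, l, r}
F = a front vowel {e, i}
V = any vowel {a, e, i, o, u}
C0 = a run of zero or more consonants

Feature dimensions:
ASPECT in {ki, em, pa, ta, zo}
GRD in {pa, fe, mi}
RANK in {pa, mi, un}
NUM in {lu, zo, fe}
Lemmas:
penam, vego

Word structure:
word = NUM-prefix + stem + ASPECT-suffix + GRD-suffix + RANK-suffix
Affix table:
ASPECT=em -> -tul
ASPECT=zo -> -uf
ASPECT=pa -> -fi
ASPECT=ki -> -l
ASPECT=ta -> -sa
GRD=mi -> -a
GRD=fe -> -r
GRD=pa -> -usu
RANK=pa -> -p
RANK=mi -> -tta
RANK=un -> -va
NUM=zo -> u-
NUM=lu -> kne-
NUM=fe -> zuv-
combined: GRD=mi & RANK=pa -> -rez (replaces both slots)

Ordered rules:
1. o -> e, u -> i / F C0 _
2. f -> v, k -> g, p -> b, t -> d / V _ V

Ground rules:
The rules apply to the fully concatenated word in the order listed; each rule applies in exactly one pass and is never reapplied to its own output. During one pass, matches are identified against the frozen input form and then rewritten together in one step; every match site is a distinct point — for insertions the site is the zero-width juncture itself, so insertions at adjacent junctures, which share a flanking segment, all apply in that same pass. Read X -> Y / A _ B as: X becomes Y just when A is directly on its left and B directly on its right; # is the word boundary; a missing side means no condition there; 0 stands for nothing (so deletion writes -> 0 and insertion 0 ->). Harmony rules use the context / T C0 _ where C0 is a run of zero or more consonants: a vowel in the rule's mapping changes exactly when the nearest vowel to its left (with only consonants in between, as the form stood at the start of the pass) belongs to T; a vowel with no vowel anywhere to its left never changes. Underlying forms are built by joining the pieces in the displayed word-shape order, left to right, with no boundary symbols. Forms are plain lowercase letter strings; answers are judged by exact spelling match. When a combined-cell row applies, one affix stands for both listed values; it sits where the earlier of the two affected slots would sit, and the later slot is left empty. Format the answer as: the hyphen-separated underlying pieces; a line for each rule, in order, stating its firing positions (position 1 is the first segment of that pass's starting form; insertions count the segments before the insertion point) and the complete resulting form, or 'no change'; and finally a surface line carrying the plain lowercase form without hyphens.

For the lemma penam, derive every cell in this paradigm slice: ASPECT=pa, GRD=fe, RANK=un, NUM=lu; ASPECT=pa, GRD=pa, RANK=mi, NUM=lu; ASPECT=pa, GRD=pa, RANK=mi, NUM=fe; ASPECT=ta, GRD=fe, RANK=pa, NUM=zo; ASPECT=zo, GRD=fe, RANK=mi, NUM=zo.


cell ASPECT=pa, GRD=fe, RANK=un, NUM=lu:
underlying: kne-penam-fi-r-va
1. o -> e, u -> i / F C0 _: no change
2. f -> v, k -> g, p -> b, t -> d / V _ V: fires at position(s) 4: knebenamfirva
surface: knebenamfirva

cell ASPECT=pa, GRD=pa, RANK=mi, NUM=lu:
underlying: kne-penam-fi-usu-tta
1. o -> e, u -> i / F C0 _: fires at position(s) 11: knepenamfiisutta
2. f -> v, k -> g, p -> b, t -> d / V _ V: fires at position(s) 4: knebenamfiisutta
surface: knebenamfiisutta

cell ASPECT=pa, GRD=pa, RANK=mi, NUM=fe:
underlying: zuv-penam-fi-usu-tta
1. o -> e, u -> i / F C0 _: fires at position(s) 11: zuvpenamfiisutta
2. f -> v, k -> g, p -> b, t -> d / V _ V: no change
surface: zuvpenamfiisutta

cell ASPECT=ta, GRD=fe, RANK=pa, NUM=zo:
underlying: u-penam-sa-r-p
1. o -> e, u -> i / F C0 _: no change
2. f -> v, k -> g, p -> b, t -> d / V _ V: fires at position(s) 2: ubenamsarp
surface: ubenamsarp

cell ASPECT=zo, GRD=fe, RANK=mi, NUM=zo:
underlying: u-penam-uf-r-tta
1. o -> e, u -> i / F C0 _: no change
2. f -> v, k -> g, p -> b, t -> d / V _ V: fires at position(s) 2: ubenamufrtta
surface: ubenamufrtta


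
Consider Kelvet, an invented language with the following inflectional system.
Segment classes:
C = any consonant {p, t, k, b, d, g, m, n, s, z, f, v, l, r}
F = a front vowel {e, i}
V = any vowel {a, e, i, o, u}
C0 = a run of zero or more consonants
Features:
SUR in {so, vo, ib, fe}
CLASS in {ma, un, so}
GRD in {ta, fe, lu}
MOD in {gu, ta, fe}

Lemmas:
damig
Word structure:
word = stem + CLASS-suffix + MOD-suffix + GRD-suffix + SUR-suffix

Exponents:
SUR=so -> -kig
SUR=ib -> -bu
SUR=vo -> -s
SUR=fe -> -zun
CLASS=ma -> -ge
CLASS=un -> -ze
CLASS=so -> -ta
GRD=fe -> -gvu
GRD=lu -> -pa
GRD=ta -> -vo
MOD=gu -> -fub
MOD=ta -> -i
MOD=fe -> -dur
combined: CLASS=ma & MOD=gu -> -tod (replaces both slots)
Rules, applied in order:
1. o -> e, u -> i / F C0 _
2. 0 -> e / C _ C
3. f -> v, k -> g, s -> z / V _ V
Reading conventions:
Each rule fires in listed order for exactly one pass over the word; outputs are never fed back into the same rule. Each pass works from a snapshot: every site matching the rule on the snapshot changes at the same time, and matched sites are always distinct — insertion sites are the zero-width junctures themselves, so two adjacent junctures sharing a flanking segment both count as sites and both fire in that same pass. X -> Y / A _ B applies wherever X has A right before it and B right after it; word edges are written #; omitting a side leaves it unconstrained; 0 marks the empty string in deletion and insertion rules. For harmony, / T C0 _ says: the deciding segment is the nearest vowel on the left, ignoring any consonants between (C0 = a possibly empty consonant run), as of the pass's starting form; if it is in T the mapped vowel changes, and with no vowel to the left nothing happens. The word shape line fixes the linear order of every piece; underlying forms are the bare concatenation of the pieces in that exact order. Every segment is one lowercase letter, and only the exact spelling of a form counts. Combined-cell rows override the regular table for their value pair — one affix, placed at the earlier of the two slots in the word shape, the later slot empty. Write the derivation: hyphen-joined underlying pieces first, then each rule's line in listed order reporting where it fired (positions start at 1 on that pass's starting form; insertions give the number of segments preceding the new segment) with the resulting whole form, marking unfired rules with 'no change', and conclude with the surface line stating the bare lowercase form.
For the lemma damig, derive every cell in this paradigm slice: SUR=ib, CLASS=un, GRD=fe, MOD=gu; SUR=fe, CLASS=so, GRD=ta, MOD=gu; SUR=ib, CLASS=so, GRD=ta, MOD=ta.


cell SUR=ib, CLASS=un, GRD=fe, MOD=gu:
underlying: damig-ze-fub-gvu-bu
1. o -> e, u -> i / F C0 _: fires at position(s) 9: damigzefibgvubu
2. 0 -> e / C _ C: inserts after position(s) 5, 10, 11: damigezefibegevubu
3. f -> v, k -> g, s -> z / V _ V: fires at position(s) 9: damigezevibegevubu
surface: damigezevibegevubu

cell SUR=fe, CLASS=so, GRD=ta, MOD=gu:
underlying: damig-ta-fub-vo-zun
1. o -> e, u -> i / F C0 _: no change
2. 0 -> e / C _ C: inserts after position(s) 5, 10: damigetafubevozun
3. f -> v, k -> g, s -> z / V _ V: fires at position(s) 9: damigetavubevozun
surface: damigetavubevozun

cell SUR=ib, CLASS=so, GRD=ta, MOD=ta:
underlying: damig-ta-i-vo-bu
1. o -> e, u -> i / F C0 _: fires at position(s) 10: damigtaivebu
2. 0 -> e / C _ C: inserts after position(s) 5: damigetaivebu
3. f -> v, k -> g, s -> z / V _ V: no change
surface: damigetaivebu


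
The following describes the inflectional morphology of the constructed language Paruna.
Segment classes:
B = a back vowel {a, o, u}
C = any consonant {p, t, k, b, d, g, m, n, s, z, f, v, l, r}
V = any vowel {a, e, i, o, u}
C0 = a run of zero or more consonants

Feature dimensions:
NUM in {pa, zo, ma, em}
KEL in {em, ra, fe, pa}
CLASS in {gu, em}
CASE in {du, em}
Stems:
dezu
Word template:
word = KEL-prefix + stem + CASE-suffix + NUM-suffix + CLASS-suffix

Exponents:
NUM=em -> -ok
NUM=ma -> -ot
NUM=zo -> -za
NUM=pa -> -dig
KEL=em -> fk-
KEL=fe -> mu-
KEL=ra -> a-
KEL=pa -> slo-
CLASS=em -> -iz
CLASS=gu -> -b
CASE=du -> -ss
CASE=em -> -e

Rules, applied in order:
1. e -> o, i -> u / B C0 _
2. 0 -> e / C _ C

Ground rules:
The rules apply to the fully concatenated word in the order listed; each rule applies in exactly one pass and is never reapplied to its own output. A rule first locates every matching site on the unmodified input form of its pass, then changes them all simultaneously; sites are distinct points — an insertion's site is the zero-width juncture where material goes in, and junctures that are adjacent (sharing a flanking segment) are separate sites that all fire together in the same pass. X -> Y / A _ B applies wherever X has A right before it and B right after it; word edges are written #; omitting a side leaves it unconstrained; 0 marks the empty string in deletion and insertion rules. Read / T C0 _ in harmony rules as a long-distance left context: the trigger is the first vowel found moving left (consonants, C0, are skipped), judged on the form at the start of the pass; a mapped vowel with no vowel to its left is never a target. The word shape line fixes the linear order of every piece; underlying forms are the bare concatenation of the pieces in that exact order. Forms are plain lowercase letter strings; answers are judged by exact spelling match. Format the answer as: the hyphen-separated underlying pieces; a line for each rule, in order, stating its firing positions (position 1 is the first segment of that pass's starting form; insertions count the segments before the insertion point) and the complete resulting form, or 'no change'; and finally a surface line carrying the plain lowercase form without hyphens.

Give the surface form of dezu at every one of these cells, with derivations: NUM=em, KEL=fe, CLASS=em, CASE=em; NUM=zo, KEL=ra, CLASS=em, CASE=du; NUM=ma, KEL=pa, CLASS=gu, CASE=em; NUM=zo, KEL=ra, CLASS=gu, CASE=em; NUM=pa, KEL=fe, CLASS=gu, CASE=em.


cell NUM=em, KEL=fe, CLASS=em, CASE=em:
underlying: mu-dezu-e-ok-iz
1. e -> o, i -> u / B C0 _: fires at position(s) 4, 7, 10: mudozuookuz
2. 0 -> e / C _ C: no change
surface: mudozuookuz

cell NUM=zo, KEL=ra, CLASS=em, CASE=du:
underlying: a-dezu-ss-za-iz
1. e -> o, i -> u / B C0 _: fires at position(s) 3, 10: adozusszauz
2. 0 -> e / C _ C: inserts after position(s) 6, 7: adozusesezauz
surface: adozusesezauz

cell NUM=ma, KEL=pa, CLASS=gu, CASE=em:
underlying: slo-dezu-e-ot-b
1. e -> o, i -> u / B C0 _: fires at position(s) 5, 8: slodozuootb
2. 0 -> e / C _ C: inserts after position(s) 1, 10: selodozuooteb
surface: selodozuooteb

cell NUM=zo, KEL=ra, CLASS=gu, CASE=em:
underlying: a-dezu-e-za-b
1. e -> o, i -> u / B C0 _: fires at position(s) 3, 6: adozuozab
2. 0 -> e / C _ C: no change
surface: adozuozab

cell NUM=pa, KEL=fe, CLASS=gu, CASE=em:
underlying: mu-dezu-e-dig-b
1. e -> o, i -> u / B C0 _: fires at position(s) 4, 7: mudozuodigb
2. 0 -> e / C _ C: inserts after position(s) 10: mudozuodigeb
surface: mudozuodigeb


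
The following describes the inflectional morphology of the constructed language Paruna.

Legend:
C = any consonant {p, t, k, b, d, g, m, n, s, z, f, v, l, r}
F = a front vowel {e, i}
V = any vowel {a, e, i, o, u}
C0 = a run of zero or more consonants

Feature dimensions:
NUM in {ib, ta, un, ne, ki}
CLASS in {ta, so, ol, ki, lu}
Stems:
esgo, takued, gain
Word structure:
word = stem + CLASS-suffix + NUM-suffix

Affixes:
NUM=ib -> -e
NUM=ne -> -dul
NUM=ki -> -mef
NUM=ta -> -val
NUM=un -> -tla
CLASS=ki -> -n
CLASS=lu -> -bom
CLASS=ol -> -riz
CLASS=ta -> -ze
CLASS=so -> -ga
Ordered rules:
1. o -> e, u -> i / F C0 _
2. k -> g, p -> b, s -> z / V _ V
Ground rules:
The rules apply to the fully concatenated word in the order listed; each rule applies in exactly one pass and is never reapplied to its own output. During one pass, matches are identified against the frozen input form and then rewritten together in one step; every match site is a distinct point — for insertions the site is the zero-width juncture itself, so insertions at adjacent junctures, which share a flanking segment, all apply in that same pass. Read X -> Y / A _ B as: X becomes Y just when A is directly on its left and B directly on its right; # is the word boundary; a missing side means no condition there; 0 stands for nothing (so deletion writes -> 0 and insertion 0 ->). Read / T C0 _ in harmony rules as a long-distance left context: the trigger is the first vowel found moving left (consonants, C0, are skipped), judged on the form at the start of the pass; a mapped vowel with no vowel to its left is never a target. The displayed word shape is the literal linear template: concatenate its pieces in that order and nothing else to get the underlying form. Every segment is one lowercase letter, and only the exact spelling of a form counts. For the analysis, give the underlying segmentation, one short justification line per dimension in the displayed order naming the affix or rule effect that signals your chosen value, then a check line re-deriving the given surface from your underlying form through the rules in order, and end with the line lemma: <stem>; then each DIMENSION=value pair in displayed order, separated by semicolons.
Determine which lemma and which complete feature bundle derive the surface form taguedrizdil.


underlying: takued-riz-dul
NUM=ne - signalled by the affix -dul
CLASS=ol - signalled by the affix -riz
check: takuedrizdul -> takuedrizdil -> taguedrizdil
lemma: takued; NUM=ne; CLASS=ol


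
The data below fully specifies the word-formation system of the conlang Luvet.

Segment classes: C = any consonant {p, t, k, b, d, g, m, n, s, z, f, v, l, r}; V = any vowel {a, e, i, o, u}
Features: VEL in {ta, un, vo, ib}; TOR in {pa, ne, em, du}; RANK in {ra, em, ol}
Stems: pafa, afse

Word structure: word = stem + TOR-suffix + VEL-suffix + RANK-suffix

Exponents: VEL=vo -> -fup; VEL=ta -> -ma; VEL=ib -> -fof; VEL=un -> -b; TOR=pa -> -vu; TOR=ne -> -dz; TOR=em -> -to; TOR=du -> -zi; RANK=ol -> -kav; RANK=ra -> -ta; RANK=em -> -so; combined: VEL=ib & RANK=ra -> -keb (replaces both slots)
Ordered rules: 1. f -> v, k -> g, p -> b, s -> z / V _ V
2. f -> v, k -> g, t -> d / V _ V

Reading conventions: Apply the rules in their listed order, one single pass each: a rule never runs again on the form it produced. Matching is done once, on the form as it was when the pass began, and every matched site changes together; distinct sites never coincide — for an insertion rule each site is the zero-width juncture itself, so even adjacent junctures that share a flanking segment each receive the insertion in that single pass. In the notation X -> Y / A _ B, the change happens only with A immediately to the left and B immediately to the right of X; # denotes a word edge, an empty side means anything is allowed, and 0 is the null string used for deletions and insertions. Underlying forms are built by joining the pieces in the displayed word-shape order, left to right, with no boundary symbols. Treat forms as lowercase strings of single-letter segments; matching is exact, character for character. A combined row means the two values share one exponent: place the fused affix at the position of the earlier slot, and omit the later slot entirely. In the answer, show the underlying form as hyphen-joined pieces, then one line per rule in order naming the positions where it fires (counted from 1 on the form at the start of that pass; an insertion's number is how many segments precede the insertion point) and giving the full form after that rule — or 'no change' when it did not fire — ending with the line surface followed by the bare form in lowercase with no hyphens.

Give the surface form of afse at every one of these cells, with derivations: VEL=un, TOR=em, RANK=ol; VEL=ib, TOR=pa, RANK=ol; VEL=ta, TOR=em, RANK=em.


cell VEL=un, TOR=em, RANK=ol:
underlying: afse-to-b-kav
1. f -> v, k -> g, p -> b, s -> z / V _ V: no change
2. f -> v, k -> g, t -> d / V _ V: fires at position(s) 5: afsedobkav
surface: afsedobkav

cell VEL=ib, TOR=pa, RANK=ol:
underlying: afse-vu-fof-kav
1. f -> v, k -> g, p -> b, s -> z / V _ V: fires at position(s) 7: afsevuvofkav
2. f -> v, k -> g, t -> d / V _ V: no change
surface: afsevuvofkav

cell VEL=ta, TOR=em, RANK=em:
underlying: afse-to-ma-so
1. f -> v, k -> g, p -> b, s -> z / V _ V: fires at position(s) 9: afsetomazo
2. f -> v, k -> g, t -> d / V _ V: fires at position(s) 5: afsedomazo
surface: afsedomazo
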